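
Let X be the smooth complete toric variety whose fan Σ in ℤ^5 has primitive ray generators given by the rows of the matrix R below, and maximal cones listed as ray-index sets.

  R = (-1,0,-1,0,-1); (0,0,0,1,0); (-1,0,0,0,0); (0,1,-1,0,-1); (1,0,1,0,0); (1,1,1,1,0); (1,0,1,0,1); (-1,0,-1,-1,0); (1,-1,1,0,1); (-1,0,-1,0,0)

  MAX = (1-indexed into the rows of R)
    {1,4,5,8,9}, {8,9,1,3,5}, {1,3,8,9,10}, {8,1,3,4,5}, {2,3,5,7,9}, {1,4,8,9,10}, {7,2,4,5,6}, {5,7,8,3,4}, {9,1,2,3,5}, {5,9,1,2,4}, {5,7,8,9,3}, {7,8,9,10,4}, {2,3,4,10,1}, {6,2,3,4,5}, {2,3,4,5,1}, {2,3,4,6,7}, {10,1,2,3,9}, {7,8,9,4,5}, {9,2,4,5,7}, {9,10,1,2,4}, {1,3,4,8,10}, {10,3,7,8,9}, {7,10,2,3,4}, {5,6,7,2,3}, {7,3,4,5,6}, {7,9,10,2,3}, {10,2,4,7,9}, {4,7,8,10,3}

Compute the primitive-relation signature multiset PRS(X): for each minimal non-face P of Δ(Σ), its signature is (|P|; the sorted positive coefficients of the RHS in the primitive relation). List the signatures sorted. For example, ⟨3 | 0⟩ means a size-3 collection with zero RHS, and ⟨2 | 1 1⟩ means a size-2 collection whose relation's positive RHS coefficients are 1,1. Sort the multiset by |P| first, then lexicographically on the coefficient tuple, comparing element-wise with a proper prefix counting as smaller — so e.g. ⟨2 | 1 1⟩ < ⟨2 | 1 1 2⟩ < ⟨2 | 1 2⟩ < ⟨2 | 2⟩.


Primitive collections (9):

  P={1,7}:  v_{1} + v_{7} = 0 ; sig = ⟨2 | 0⟩
  P={5,10}:  v_{5} + v_{10} = 0 ; sig = ⟨2 | 0⟩
  P={2,8}:  v_{2} + v_{8} = v_{10} ; sig = ⟨2 | 1⟩
  P={6,8}:  v_{6} + v_{8} = v_{3} + v_{4} + v_{7} ; sig = ⟨2 | 1 1 1⟩
  P={6,9}:  v_{6} + v_{9} = v_{2} + v_{5} + v_{7} ; sig = ⟨2 | 1 1 1⟩
  P={1,6}:  v_{1} + v_{6} = v_{2} + v_{3} + v_{4} + v_{5} ; sig = ⟨2 | 1 1 1 1⟩
  P={6,10}:  v_{6} + v_{10} = v_{2} + v_{3} + v_{4} + v_{7} ; sig = ⟨2 | 1 1 1 1⟩
  P={3,4,9}:  v_{3} + v_{4} + v_{9} = 0 ; sig = ⟨3 | 0⟩
  P={2,3,4,5,7}:  v_{2} + v_{3} + v_{4} + v_{5} + v_{7} = v_{6} ; sig = ⟨5 | 1⟩

so the primitive-relation signature multiset is
    ⟨2 | 0⟩
    ⟨2 | 0⟩
    ⟨2 | 1⟩
    ⟨2 | 1 1 1⟩
    ⟨2 | 1 1 1⟩
    ⟨2 | 1 1 1 1⟩
    ⟨2 | 1 1 1 1⟩
    ⟨3 | 0⟩
    ⟨5 | 1⟩


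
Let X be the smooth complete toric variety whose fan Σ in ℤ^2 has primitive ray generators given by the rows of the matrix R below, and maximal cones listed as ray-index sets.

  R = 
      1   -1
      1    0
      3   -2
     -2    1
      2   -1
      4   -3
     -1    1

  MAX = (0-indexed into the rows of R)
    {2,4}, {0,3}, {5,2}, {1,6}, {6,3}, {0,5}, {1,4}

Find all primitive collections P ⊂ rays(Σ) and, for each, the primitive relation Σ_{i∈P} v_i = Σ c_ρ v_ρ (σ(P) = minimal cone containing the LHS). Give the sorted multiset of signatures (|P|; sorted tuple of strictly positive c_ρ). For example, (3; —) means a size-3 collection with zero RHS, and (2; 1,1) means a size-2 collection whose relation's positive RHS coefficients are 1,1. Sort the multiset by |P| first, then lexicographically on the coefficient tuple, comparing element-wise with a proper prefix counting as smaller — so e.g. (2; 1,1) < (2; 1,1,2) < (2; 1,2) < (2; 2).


Δ(Σ) — 7 vertices, 14 min non-faces:

  P={0,6}:  v_{0} + v_{6} = 0 — sig = (2; —)
  P={3,4}:  v_{3} + v_{4} = 0 — sig = (2; —)
  P={0,1}:  v_{0} + v_{1} = v_{4} — sig = (2; 1)
  P={0,2}:  v_{0} + v_{2} = v_{5} — sig = (2; 1)
  P={0,4}:  v_{0} + v_{4} = v_{2} — sig = (2; 1)
  P={1,3}:  v_{1} + v_{3} = v_{6} — sig = (2; 1)
  P={2,3}:  v_{2} + v_{3} = v_{0} — sig = (2; 1)
  P={2,6}:  v_{2} + v_{6} = v_{4} — sig = (2; 1)
  P={4,6}:  v_{4} + v_{6} = v_{1} — sig = (2; 1)
  P={5,6}:  v_{5} + v_{6} = v_{2} — sig = (2; 1)
  P={1,5}:  v_{1} + v_{5} = v_{2} + v_{4} — sig = (2; 1,1)
  P={1,2}:  v_{1} + v_{2} = 2·v_{4} — sig = (2; 2)
  P={3,5}:  v_{3} + v_{5} = 2·v_{0} — sig = (2; 2)
  P={4,5}:  v_{4} + v_{5} = 2·v_{2} — sig = (2; 2)

Hence PRS(X_Σ) =
    (2; —)
    (2; —)
    (2; 1)
    (2; 1)
    (2; 1)
    (2; 1)
    (2; 1)
    (2; 1)
    (2; 1)
    (2; 1)
    (2; 1,1)
    (2; 2)
    (2; 2)
    (2; 2)


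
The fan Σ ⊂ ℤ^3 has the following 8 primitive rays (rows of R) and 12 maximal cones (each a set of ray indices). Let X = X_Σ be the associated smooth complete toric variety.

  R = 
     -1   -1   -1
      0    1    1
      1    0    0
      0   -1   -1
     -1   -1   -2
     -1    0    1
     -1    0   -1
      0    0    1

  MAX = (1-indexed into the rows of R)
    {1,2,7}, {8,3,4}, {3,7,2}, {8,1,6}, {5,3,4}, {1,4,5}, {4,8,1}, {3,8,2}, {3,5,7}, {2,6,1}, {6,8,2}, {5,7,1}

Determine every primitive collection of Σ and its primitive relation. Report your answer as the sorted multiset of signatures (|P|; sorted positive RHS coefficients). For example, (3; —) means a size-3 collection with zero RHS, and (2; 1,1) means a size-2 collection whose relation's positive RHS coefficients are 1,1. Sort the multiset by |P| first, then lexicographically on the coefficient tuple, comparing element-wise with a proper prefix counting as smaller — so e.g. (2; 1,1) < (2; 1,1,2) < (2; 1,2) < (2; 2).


Δ(Σ) — 8 vertices, 11 min non-faces:

  P={2,4}:  v_{2} + v_{4} = 0  so sig = (2; —)
  P={1,3}:  v_{1} + v_{3} = v_{4}  so sig = (2; 1)
  P={2,5}:  v_{2} + v_{5} = v_{7}  so sig = (2; 1)
  P={3,6}:  v_{3} + v_{6} = v_{8}  so sig = (2; 1)
  P={4,7}:  v_{4} + v_{7} = v_{5}  so sig = (2; 1)
  P={5,8}:  v_{5} + v_{8} = v_{1}  so sig = (2; 1)
  P={4,6}:  v_{4} + v_{6} = v_{1} + v_{8}  so sig = (2; 1,1)
  P={7,8}:  v_{7} + v_{8} = v_{1} + v_{2}  so sig = (2; 1,1)
  P={5,6}:  v_{5} + v_{6} = 2·v_{1} + v_{2}  so sig = (2; 1,2)
  P={6,7}:  v_{6} + v_{7} = 2·v_{1} + 2·v_{2}  so sig = (2; 2,2)
  P={1,2,8}:  v_{1} + v_{2} + v_{8} = v_{6}  so sig = (3; 1)

Sorted signature multiset PRS(X):
    (2; —)
    (2; 1)
    (2; 1)
    (2; 1)
    (2; 1)
    (2; 1)
    (2; 1,1)
    (2; 1,1)
    (2; 1,2)
    (2; 2,2)
    (3; 1)


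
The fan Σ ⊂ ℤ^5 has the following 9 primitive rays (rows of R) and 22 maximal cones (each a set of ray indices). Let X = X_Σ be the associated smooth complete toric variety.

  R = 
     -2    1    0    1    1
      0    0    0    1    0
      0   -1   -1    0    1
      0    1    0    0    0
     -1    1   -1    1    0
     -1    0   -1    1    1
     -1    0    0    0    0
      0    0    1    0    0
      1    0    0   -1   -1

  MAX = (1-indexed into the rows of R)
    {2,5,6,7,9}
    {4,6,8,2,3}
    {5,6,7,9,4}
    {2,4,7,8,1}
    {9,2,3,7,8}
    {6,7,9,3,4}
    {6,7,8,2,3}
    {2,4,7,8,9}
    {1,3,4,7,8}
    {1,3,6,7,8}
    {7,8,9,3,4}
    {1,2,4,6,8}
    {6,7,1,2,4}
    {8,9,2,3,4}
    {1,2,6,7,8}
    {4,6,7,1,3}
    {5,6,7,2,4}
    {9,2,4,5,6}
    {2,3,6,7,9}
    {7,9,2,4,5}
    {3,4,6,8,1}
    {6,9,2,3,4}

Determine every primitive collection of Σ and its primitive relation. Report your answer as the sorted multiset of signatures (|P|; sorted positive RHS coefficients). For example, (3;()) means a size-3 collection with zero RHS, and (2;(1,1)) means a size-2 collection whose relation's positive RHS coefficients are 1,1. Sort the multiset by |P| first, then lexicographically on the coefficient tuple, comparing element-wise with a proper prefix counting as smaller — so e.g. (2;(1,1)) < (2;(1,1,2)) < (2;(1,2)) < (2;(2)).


Δ(Σ) — 9 vertices, 9 min non-faces:

  {1,9}:  v_{1} + v_{9} = v_{4} + v_{7}  →  sig = (2;(1,1))
  {5,8}:  v_{5} + v_{8} = v_{2} + v_{4} + v_{7}  →  sig = (2;(1,1,1))
  {1,5}:  v_{1} + v_{5} = v_{2} + 2·v_{4} + v_{6} + 2·v_{7}  →  sig = (2;(1,1,2,2))
  {3,5}:  v_{3} + v_{5} = 2·v_{6} + v_{9}  →  sig = (2;(1,2))
  {6,8,9}:  v_{6} + v_{8} + v_{9} = 0  →  sig = (3;())
  {1,2,3}:  v_{1} + v_{2} + v_{3} = 2·v_{6} + v_{8}  →  sig = (3;(1,2))
  {2,3,4,7}:  v_{2} + v_{3} + v_{4} + v_{7} = v_{6}  →  sig = (4;(1))
  {4,6,7,8}:  v_{4} + v_{6} + v_{7} + v_{8} = v_{1}  →  sig = (4;(1))
  {2,4,6,7,9}:  v_{2} + v_{4} + v_{6} + v_{7} + v_{9} = v_{5}  →  sig = (5;(1))

Signatures (|P|; sorted positive RHS coefficients), sorted:
[(2;(1,1)), (2;(1,1,1)), (2;(1,1,2,2)), (2;(1,2)), (3;()), (3;(1,2)), (4;(1)), (4;(1)), (5;(1))]


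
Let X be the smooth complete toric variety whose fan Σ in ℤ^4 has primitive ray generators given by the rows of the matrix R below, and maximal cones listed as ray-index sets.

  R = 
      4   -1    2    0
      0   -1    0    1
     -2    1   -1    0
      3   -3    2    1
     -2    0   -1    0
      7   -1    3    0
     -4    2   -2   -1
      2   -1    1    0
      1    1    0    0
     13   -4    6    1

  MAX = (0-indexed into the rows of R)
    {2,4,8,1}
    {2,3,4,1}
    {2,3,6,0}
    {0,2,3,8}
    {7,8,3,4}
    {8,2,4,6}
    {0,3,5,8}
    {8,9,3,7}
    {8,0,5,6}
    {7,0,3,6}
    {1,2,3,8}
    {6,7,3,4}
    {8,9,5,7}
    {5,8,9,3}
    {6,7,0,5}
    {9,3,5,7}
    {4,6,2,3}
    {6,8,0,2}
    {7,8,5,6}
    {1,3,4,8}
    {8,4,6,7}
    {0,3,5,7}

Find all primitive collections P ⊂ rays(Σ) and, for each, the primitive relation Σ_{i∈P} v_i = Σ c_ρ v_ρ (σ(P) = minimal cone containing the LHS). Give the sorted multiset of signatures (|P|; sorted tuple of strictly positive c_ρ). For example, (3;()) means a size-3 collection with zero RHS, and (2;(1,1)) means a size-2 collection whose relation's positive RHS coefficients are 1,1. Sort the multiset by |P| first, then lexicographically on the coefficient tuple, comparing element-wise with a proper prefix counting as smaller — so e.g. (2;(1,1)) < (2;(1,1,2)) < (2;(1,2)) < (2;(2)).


Minimal non-faces — 18 found among 10 rays, 22 max cones:

  {2,7}:  v_{2} + v_{7} = 0  ⟹  sig = (2;())
  {0,4}:  v_{0} + v_{4} = v_{7}  ⟹  sig = (2;(1))
  {0,1}:  v_{0} + v_{1} = v_{3} + v_{8}  ⟹  sig = (2;(1,1))
  {1,6}:  v_{1} + v_{6} = v_{2} + v_{4}  ⟹  sig = (2;(1,1))
  {2,5}:  v_{2} + v_{5} = v_{0} + v_{8}  ⟹  sig = (2;(1,1))
  {6,9}:  v_{6} + v_{9} = v_{5} + v_{7}  ⟹  sig = (2;(1,1))
  {1,7}:  v_{1} + v_{7} = v_{3} + v_{4} + v_{8}  ⟹  sig = (2;(1,1,1))
  {2,9}:  v_{2} + v_{9} = v_{3} + v_{5} + v_{8}  ⟹  sig = (2;(1,1,1))
  {1,5}:  v_{1} + v_{5} = v_{3} + v_{7} + 2·v_{8}  ⟹  sig = (2;(1,1,2))
  {0,9}:  v_{0} + v_{9} = v_{3} + 2·v_{5}  ⟹  sig = (2;(1,2))
  {4,5}:  v_{4} + v_{5} = 2·v_{7} + v_{8}  ⟹  sig = (2;(1,2))
  {4,9}:  v_{4} + v_{9} = v_{3} + 3·v_{7} + 2·v_{8}  ⟹  sig = (2;(1,2,3))
  {1,9}:  v_{1} + v_{9} = 2·v_{3} + 2·v_{7} + 3·v_{8}  ⟹  sig = (2;(2,2,3))
  {3,6,8}:  v_{3} + v_{6} + v_{8} = 0  ⟹  sig = (3;())
  {0,7,8}:  v_{0} + v_{7} + v_{8} = v_{5}  ⟹  sig = (3;(1))
  {3,5,6}:  v_{3} + v_{5} + v_{6} = v_{0} + v_{7}  ⟹  sig = (3;(1,1))
  {2,3,4,8}:  v_{2} + v_{3} + v_{4} + v_{8} = v_{1}  ⟹  sig = (4;(1))
  {3,5,7,8}:  v_{3} + v_{5} + v_{7} + v_{8} = v_{9}  ⟹  sig = (4;(1))

Sorted signature multiset PRS(X):
{ (2;()),  (2;(1)),  (2;(1,1)) ×4,  (2;(1,1,1)) ×2,  (2;(1,1,2)),  (2;(1,2)) ×2,  (2;(1,2,3)),  (2;(2,2,3)),  (3;()),  (3;(1)),  (3;(1,1)),  (4;(1)) ×2 }


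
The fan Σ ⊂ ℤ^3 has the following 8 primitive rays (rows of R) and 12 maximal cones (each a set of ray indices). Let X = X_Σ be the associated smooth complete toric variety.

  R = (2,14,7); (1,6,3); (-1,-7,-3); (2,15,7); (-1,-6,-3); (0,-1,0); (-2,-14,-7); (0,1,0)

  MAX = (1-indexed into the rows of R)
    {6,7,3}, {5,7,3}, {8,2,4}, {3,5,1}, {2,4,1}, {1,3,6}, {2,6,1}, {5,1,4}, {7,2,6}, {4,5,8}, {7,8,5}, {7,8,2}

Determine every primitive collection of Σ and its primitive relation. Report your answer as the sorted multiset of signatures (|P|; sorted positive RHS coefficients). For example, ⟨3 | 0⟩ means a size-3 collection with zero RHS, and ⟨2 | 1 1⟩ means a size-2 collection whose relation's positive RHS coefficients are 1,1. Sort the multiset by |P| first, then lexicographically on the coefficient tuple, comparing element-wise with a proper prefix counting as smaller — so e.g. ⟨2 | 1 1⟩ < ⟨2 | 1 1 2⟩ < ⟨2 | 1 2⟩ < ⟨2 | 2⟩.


Minimal non-faces — 10 found among 8 rays, 12 max cones:

  • {1,7}:  v_{1} + v_{7} = 0  so sig = ⟨2 | 0⟩
  • {2,5}:  v_{2} + v_{5} = 0  so sig = ⟨2 | 0⟩
  • {6,8}:  v_{6} + v_{8} = 0  so sig = ⟨2 | 0⟩
  • {1,8}:  v_{1} + v_{8} = v_{4}  so sig = ⟨2 | 1⟩
  • {2,3}:  v_{2} + v_{3} = v_{6}  so sig = ⟨2 | 1⟩
  • {3,8}:  v_{3} + v_{8} = v_{5}  so sig = ⟨2 | 1⟩
  • {4,6}:  v_{4} + v_{6} = v_{1}  so sig = ⟨2 | 1⟩
  • {4,7}:  v_{4} + v_{7} = v_{8}  so sig = ⟨2 | 1⟩
  • {5,6}:  v_{5} + v_{6} = v_{3}  so sig = ⟨2 | 1⟩
  • {3,4}:  v_{3} + v_{4} = v_{1} + v_{5}  so sig = ⟨2 | 1 1⟩

Sorted signature multiset PRS(X):
    ⟨2 | 0⟩
    ⟨2 | 0⟩
    ⟨2 | 0⟩
    ⟨2 | 1⟩
    ⟨2 | 1⟩
    ⟨2 | 1⟩
    ⟨2 | 1⟩
    ⟨2 | 1⟩
    ⟨2 | 1⟩
    ⟨2 | 1 1⟩


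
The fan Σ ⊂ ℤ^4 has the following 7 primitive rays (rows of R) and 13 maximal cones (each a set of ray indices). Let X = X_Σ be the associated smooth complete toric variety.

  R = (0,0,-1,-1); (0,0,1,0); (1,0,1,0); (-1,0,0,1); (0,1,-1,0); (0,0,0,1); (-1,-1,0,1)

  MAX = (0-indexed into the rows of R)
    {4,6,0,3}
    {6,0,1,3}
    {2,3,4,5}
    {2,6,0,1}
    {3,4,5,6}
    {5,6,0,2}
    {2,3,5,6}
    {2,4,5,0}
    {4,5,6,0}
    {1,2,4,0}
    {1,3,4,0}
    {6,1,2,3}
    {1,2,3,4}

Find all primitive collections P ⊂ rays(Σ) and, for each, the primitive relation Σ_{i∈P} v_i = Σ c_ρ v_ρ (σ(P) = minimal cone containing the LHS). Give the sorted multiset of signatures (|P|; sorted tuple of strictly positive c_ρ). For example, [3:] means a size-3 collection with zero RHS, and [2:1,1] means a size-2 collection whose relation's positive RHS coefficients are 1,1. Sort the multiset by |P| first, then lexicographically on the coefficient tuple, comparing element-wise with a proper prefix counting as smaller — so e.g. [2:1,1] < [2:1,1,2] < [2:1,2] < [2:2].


5 collections generate NE(X_Σ); each relation:

  {1,5}:  v_{1} + v_{5} = v_{2} + v_{3}  ⇒ sig = [2:1,1]
  {0,2,3}:  v_{0} + v_{2} + v_{3} = 0  ⇒ sig = [3:]
  {1,4,6}:  v_{1} + v_{4} + v_{6} = v_{3}  ⇒ sig = [3:1]
  {2,4,6}:  v_{2} + v_{4} + v_{6} = v_{5}  ⇒ sig = [3:1]
  {0,3,5}:  v_{0} + v_{3} + v_{5} = v_{4} + v_{6}  ⇒ sig = [3:1,1]

Signatures (|P|; sorted positive RHS coefficients), sorted:
    |P|=2: 1 collection, coeffs (1,1)
    |P|=3: 4 collections, coeffs (), (1), (1), (1,1)


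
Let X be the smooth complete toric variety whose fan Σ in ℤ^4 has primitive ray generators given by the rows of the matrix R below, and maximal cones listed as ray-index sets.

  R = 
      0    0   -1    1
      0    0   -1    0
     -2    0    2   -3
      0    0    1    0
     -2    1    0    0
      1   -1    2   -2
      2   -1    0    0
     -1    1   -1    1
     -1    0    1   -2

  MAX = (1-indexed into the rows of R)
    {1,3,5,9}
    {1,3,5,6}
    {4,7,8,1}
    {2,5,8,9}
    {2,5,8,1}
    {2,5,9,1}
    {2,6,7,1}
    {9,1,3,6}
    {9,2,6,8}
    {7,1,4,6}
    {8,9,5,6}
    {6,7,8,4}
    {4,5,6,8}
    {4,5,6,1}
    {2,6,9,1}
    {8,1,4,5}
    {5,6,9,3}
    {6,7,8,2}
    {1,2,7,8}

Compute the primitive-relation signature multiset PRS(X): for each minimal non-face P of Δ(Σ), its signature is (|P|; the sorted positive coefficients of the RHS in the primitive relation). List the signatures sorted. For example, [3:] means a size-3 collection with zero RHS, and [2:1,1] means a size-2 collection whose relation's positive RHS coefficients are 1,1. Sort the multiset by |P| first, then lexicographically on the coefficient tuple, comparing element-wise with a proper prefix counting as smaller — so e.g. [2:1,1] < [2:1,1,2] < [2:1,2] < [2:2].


12 collections generate NE(X_Σ); each relation:

  P={2,4}:  v_{2} + v_{4} = 0  ⟹  sig = [2:]
  P={5,7}:  v_{5} + v_{7} = 0  ⟹  sig = [2:]
  P={3,8}:  v_{3} + v_{8} = v_{5} + v_{9}  ⟹  sig = [2:1,1]
  P={4,9}:  v_{4} + v_{9} = v_{5} + v_{6}  ⟹  sig = [2:1,1]
  P={7,9}:  v_{7} + v_{9} = v_{2} + v_{6}  ⟹  sig = [2:1,1]
  P={3,7}:  v_{3} + v_{7} = v_{1} + v_{6} + v_{9}  ⟹  sig = [2:1,1,1]
  P={2,3}:  v_{2} + v_{3} = v_{1} + 2·v_{9}  ⟹  sig = [2:1,2]
  P={3,4}:  v_{3} + v_{4} = v_{1} + 2·v_{5} + 2·v_{6}  ⟹  sig = [2:1,2,2]
  P={1,6,8}:  v_{1} + v_{6} + v_{8} = 0  ⟹  sig = [3:]
  P={2,5,6}:  v_{2} + v_{5} + v_{6} = v_{9}  ⟹  sig = [3:1]
  P={1,8,9}:  v_{1} + v_{8} + v_{9} = v_{2} + v_{5}  ⟹  sig = [3:1,1]
  P={1,5,6,9}:  v_{1} + v_{5} + v_{6} + v_{9} = v_{3}  ⟹  sig = [4:1]

Signatures (|P|; sorted positive RHS coefficients), sorted:
[[2:], [2:], [2:1,1], [2:1,1], [2:1,1], [2:1,1,1], [2:1,2], [2:1,2,2], [3:], [3:1], [3:1,1], [4:1]]


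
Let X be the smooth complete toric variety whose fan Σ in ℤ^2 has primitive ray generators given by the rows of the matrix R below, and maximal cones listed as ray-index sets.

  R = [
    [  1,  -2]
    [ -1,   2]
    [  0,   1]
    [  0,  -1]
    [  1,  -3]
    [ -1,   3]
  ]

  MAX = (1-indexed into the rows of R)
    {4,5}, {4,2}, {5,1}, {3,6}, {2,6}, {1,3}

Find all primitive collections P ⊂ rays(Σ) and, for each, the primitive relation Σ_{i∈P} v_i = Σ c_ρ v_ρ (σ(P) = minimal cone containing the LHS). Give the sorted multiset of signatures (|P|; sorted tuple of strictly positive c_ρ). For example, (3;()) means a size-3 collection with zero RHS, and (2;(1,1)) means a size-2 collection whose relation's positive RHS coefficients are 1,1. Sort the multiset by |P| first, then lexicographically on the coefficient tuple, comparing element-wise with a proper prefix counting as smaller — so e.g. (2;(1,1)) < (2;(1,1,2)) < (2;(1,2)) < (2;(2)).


Primitive collections (9):

  • {1,2}:  v_{1} + v_{2} = 0  →  sig = (2;())
  • {3,4}:  v_{3} + v_{4} = 0  →  sig = (2;())
  • {5,6}:  v_{5} + v_{6} = 0  →  sig = (2;())
  • {1,4}:  v_{1} + v_{4} = v_{5}  →  sig = (2;(1))
  • {1,6}:  v_{1} + v_{6} = v_{3}  →  sig = (2;(1))
  • {2,3}:  v_{2} + v_{3} = v_{6}  →  sig = (2;(1))
  • {2,5}:  v_{2} + v_{5} = v_{4}  →  sig = (2;(1))
  • {3,5}:  v_{3} + v_{5} = v_{1}  →  sig = (2;(1))
  • {4,6}:  v_{4} + v_{6} = v_{2}  →  sig = (2;(1))

Sorted signature multiset PRS(X):
{ (2;()) ×3,  (2;(1)) ×6 }


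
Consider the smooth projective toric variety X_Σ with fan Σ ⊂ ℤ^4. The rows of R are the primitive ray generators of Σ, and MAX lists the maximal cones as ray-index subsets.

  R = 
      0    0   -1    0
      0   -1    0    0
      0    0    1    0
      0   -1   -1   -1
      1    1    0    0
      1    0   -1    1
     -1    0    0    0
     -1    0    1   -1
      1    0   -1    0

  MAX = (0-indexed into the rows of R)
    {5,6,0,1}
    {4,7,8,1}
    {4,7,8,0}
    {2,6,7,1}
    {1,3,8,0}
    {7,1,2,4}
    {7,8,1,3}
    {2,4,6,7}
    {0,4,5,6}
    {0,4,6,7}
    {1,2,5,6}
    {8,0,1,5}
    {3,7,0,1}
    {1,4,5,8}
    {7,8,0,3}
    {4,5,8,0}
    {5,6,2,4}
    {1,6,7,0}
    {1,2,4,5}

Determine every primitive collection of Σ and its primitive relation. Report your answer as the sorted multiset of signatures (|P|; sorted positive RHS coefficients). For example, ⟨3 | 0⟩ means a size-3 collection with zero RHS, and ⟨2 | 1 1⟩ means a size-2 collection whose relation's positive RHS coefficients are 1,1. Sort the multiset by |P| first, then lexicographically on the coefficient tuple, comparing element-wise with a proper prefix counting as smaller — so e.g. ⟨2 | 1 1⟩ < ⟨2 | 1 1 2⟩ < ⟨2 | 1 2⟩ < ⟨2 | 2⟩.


|primitive collections| = 11. Relations:

  P = {0,2}:  v_{0} + v_{2} = 0  →  sig = ⟨2 | 0⟩
  P = {5,7}:  v_{5} + v_{7} = 0  →  sig = ⟨2 | 0⟩
  P = {6,8}:  v_{6} + v_{8} = v_{0}  →  sig = ⟨2 | 1⟩
  P = {2,8}:  v_{2} + v_{8} = v_{1} + v_{4}  →  sig = ⟨2 | 1 1⟩
  P = {2,3}:  v_{2} + v_{3} = v_{1} + v_{7} + v_{8}  →  sig = ⟨2 | 1 1 1⟩
  P = {3,5}:  v_{3} + v_{5} = v_{0} + v_{1} + v_{8}  →  sig = ⟨2 | 1 1 1⟩
  P = {3,6}:  v_{3} + v_{6} = 2·v_{0} + v_{1} + v_{7}  →  sig = ⟨2 | 1 1 2⟩
  P = {3,4}:  v_{3} + v_{4} = v_{7} + 2·v_{8}  →  sig = ⟨2 | 1 2⟩
  P = {1,4,6}:  v_{1} + v_{4} + v_{6} = 0  →  sig = ⟨3 | 0⟩
  P = {0,1,4}:  v_{0} + v_{1} + v_{4} = v_{8}  →  sig = ⟨3 | 1⟩
  P = {0,1,7,8}:  v_{0} + v_{1} + v_{7} + v_{8} = v_{3}  →  sig = ⟨4 | 1⟩

Sorted signature multiset PRS(X):
    |P|=2: 8 collections, coeffs (), (), (1), (1,1), (1,1,1), (1,1,1), (1,1,2), (1,2)
    |P|=3: 2 collections, coeffs (), (1)
    |P|=4: 1 collection, coeffs (1)


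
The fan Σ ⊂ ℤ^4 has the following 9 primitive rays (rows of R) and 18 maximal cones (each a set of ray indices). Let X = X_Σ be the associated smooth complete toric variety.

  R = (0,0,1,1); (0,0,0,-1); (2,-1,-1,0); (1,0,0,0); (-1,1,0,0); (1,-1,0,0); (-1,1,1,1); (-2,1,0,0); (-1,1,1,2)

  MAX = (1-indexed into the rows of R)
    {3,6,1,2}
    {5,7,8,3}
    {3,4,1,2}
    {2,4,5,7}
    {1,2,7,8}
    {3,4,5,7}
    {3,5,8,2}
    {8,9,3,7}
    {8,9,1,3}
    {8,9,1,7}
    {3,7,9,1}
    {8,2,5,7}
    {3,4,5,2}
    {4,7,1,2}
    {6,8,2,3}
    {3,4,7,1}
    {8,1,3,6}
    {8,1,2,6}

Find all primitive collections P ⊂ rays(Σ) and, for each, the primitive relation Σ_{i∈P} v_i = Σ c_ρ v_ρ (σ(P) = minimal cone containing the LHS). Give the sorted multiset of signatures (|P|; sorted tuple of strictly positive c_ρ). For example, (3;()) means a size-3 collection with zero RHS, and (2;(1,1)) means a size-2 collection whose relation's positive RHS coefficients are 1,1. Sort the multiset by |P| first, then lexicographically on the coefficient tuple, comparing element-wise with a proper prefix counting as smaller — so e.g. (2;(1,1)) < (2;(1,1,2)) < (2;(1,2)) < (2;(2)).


Minimal non-faces — 12 found among 9 rays, 18 max cones:

  • {5,6}:  v_{5} + v_{6} = 0  ⇒ sig = (2;())
  • {1,5}:  v_{1} + v_{5} = v_{7}  ⇒ sig = (2;(1))
  • {2,9}:  v_{2} + v_{9} = v_{7}  ⇒ sig = (2;(1))
  • {4,8}:  v_{4} + v_{8} = v_{5}  ⇒ sig = (2;(1))
  • {6,7}:  v_{6} + v_{7} = v_{1}  ⇒ sig = (2;(1))
  • {4,6}:  v_{4} + v_{6} = v_{1} + v_{2} + v_{3}  ⇒ sig = (2;(1,1,1))
  • {5,9}:  v_{5} + v_{9} = v_{3} + 2·v_{7} + v_{8}  ⇒ sig = (2;(1,1,2))
  • {6,9}:  v_{6} + v_{9} = 2·v_{1} + v_{3} + v_{8}  ⇒ sig = (2;(1,1,2))
  • {4,9}:  v_{4} + v_{9} = v_{3} + 2·v_{7}  ⇒ sig = (2;(1,2))
  • {2,3,7}:  v_{2} + v_{3} + v_{7} = v_{4}  ⇒ sig = (3;(1))
  • {1,2,3,8}:  v_{1} + v_{2} + v_{3} + v_{8} = 0  ⇒ sig = (4;())
  • {1,3,7,8}:  v_{1} + v_{3} + v_{7} + v_{8} = v_{9}  ⇒ sig = (4;(1))

Sorted signature multiset PRS(X):
    |P|=2: 9 collections, coeffs (), (1), (1), (1), (1), (1,1,1), (1,1,2), (1,1,2), (1,2)
    |P|=3: 1 collection, coeffs (1)
    |P|=4: 2 collections, coeffs (), (1)


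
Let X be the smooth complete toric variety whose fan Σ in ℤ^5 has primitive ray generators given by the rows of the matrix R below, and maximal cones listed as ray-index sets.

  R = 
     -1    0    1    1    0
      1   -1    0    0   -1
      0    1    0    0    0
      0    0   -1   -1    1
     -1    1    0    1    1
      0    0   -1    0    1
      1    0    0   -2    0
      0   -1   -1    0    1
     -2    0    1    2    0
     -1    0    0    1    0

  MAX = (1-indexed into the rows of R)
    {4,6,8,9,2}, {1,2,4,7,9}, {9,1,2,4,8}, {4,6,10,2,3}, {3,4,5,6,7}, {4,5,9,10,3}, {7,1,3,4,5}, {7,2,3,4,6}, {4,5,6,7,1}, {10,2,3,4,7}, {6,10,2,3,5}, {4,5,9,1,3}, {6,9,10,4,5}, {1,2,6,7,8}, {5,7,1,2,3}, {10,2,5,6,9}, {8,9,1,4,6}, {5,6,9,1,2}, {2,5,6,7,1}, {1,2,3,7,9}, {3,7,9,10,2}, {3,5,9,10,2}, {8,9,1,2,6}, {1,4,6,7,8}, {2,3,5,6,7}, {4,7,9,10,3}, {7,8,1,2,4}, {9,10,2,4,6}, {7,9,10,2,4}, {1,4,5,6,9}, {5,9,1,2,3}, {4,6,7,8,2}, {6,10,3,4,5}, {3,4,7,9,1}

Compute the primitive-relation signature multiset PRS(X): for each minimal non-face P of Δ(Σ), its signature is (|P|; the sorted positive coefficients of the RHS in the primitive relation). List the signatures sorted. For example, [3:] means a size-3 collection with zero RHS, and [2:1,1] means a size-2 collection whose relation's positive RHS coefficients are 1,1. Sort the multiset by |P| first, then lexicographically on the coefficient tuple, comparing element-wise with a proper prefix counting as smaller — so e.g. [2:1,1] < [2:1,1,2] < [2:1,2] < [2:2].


15 minimal non-faces of Δ(Σ) (on 10 rays):

  • {1,10}:  v_{1} + v_{10} = v_{9} — sig = [2:1]
  • {3,8}:  v_{3} + v_{8} = v_{6} — sig = [2:1]
  • {8,10}:  v_{8} + v_{10} = v_{2} + v_{4} + v_{6} + v_{9} — sig = [2:1,1,1,1]
  • {5,8}:  v_{5} + v_{8} = v_{1} + 2·v_{6} — sig = [2:1,2]
  • {1,3,6}:  v_{1} + v_{3} + v_{6} = v_{5} — sig = [3:1]
  • {2,4,5}:  v_{2} + v_{4} + v_{5} = v_{6} — sig = [3:1]
  • {6,7,10}:  v_{6} + v_{7} + v_{10} = v_{4} — sig = [3:1]
  • {3,6,9}:  v_{3} + v_{6} + v_{9} = v_{5} + v_{10} — sig = [3:1,1]
  • {6,7,9}:  v_{6} + v_{7} + v_{9} = v_{1} + v_{4} — sig = [3:1,1]
  • {5,7,10}:  v_{5} + v_{7} + v_{10} = v_{1} + v_{3} + v_{4} — sig = [3:1,1,1]
  • {5,7,9}:  v_{5} + v_{7} + v_{9} = 2·v_{1} + v_{3} + v_{4} — sig = [3:1,1,2]
  • {7,8,9}:  v_{7} + v_{8} + v_{9} = 2·v_{1} + v_{2} + 2·v_{4} — sig = [3:1,2,2]
  • {1,2,3,4}:  v_{1} + v_{2} + v_{3} + v_{4} = 0 — sig = [4:]
  • {1,2,4,6}:  v_{1} + v_{2} + v_{4} + v_{6} = v_{8} — sig = [4:1]
  • {2,3,4,9}:  v_{2} + v_{3} + v_{4} + v_{9} = v_{10} — sig = [4:1]

so the primitive-relation signature multiset is
[[2:1], [2:1], [2:1,1,1,1], [2:1,2], [3:1], [3:1], [3:1], [3:1,1], [3:1,1], [3:1,1,1], [3:1,1,2], [3:1,2,2], [4:], [4:1], [4:1]]


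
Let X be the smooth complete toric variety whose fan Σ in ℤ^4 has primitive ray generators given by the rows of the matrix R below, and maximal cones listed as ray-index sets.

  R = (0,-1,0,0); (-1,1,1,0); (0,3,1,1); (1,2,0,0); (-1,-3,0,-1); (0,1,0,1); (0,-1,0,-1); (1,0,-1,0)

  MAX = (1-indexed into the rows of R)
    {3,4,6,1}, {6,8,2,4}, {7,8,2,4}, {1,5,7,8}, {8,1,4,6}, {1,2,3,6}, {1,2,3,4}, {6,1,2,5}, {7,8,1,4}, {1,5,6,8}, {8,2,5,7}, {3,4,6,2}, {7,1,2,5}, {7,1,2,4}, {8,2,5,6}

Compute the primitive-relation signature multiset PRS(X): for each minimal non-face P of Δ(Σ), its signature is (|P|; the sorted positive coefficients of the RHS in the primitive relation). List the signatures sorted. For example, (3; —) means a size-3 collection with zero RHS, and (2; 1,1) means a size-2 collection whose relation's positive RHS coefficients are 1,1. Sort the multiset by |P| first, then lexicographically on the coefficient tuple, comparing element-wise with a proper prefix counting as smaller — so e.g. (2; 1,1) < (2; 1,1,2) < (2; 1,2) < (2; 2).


Minimal non-faces — 7 found among 8 rays, 15 max cones:

  P={6,7}:  v_{6} + v_{7} = 0 — sig = (2; —)
  P={4,5}:  v_{4} + v_{5} = v_{7} — sig = (2; 1)
  P={3,5}:  v_{3} + v_{5} = v_{1} + v_{2} — sig = (2; 1,1)
  P={3,8}:  v_{3} + v_{8} = v_{4} + v_{6} — sig = (2; 1,1)
  P={3,7}:  v_{3} + v_{7} = v_{1} + v_{2} + v_{4} — sig = (2; 1,1,1)
  P={1,2,8}:  v_{1} + v_{2} + v_{8} = 0 — sig = (3; —)
  P={1,2,4,6}:  v_{1} + v_{2} + v_{4} + v_{6} = v_{3} — sig = (4; 1)

Hence PRS(X_Σ) =
    |P|=2: 5 collections, coeffs (), (1), (1,1), (1,1), (1,1,1)
    |P|=3: 1 collection, coeffs ()
    |P|=4: 1 collection, coeffs (1)


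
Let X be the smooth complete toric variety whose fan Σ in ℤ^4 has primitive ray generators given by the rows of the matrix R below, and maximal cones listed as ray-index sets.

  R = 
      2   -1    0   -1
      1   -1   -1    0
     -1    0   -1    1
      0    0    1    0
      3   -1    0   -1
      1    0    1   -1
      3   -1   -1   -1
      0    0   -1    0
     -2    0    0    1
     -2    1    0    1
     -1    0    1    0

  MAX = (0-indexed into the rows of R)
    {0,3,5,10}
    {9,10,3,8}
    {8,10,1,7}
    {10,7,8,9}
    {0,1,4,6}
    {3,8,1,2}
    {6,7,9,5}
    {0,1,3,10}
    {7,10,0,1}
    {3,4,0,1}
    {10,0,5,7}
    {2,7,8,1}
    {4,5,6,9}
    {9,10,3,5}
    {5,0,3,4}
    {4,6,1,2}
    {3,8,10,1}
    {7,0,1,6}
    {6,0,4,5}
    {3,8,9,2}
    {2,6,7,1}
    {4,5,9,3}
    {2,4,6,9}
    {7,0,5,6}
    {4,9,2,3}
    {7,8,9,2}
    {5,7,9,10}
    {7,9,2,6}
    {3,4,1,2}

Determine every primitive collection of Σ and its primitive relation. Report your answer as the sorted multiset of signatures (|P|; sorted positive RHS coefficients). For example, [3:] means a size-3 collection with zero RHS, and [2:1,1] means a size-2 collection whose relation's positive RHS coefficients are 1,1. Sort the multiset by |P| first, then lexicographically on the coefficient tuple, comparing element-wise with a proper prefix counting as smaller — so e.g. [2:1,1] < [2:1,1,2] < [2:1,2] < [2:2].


The 15 primitive collections of Σ (r=11, n=4):

  P = {0,9}:  v_{0} + v_{9} = 0 — sig = [2:]
  P = {2,5}:  v_{2} + v_{5} = 0 — sig = [2:]
  P = {3,7}:  v_{3} + v_{7} = 0 — sig = [2:]
  P = {0,2}:  v_{0} + v_{2} = v_{1} — sig = [2:1]
  P = {1,5}:  v_{1} + v_{5} = v_{0} — sig = [2:1]
  P = {1,9}:  v_{1} + v_{9} = v_{2} — sig = [2:1]
  P = {2,10}:  v_{2} + v_{10} = v_{8} — sig = [2:1]
  P = {3,6}:  v_{3} + v_{6} = v_{4} — sig = [2:1]
  P = {4,7}:  v_{4} + v_{7} = v_{6} — sig = [2:1]
  P = {5,8}:  v_{5} + v_{8} = v_{10} — sig = [2:1]
  P = {6,8}:  v_{6} + v_{8} = v_{1} — sig = [2:1]
  P = {6,10}:  v_{6} + v_{10} = v_{0} — sig = [2:1]
  P = {0,8}:  v_{0} + v_{8} = v_{1} + v_{10} — sig = [2:1,1]
  P = {4,8}:  v_{4} + v_{8} = v_{1} + v_{3} — sig = [2:1,1]
  P = {4,10}:  v_{4} + v_{10} = v_{0} + v_{3} — sig = [2:1,1]

Hence PRS(X_Σ) =
{ [2:] ×3,  [2:1] ×9,  [2:1,1] ×3 }


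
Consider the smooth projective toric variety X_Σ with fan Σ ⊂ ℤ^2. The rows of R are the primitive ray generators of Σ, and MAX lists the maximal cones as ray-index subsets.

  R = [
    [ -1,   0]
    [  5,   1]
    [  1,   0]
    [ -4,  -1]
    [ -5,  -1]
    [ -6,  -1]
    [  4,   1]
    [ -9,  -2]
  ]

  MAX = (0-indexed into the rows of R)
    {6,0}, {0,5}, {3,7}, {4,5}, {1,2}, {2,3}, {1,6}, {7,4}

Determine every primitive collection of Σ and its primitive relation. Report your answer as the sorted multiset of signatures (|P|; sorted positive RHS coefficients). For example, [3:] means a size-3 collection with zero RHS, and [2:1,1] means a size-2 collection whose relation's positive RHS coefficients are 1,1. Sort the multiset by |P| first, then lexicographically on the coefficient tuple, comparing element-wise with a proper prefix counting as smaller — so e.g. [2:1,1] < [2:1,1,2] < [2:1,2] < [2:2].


Primitive collections (20):

  P = {0,2}:  v_{0} + v_{2} = 0  ⇒ sig = [2:]
  P = {1,4}:  v_{1} + v_{4} = 0  ⇒ sig = [2:]
  P = {3,6}:  v_{3} + v_{6} = 0  ⇒ sig = [2:]
  P = {0,1}:  v_{0} + v_{1} = v_{6}  ⇒ sig = [2:1]
  P = {0,3}:  v_{0} + v_{3} = v_{4}  ⇒ sig = [2:1]
  P = {0,4}:  v_{0} + v_{4} = v_{5}  ⇒ sig = [2:1]
  P = {1,3}:  v_{1} + v_{3} = v_{2}  ⇒ sig = [2:1]
  P = {1,5}:  v_{1} + v_{5} = v_{0}  ⇒ sig = [2:1]
  P = {1,7}:  v_{1} + v_{7} = v_{3}  ⇒ sig = [2:1]
  P = {2,4}:  v_{2} + v_{4} = v_{3}  ⇒ sig = [2:1]
  P = {2,5}:  v_{2} + v_{5} = v_{4}  ⇒ sig = [2:1]
  P = {2,6}:  v_{2} + v_{6} = v_{1}  ⇒ sig = [2:1]
  P = {3,4}:  v_{3} + v_{4} = v_{7}  ⇒ sig = [2:1]
  P = {4,6}:  v_{4} + v_{6} = v_{0}  ⇒ sig = [2:1]
  P = {6,7}:  v_{6} + v_{7} = v_{4}  ⇒ sig = [2:1]
  P = {0,7}:  v_{0} + v_{7} = 2·v_{4}  ⇒ sig = [2:2]
  P = {2,7}:  v_{2} + v_{7} = 2·v_{3}  ⇒ sig = [2:2]
  P = {3,5}:  v_{3} + v_{5} = 2·v_{4}  ⇒ sig = [2:2]
  P = {5,6}:  v_{5} + v_{6} = 2·v_{0}  ⇒ sig = [2:2]
  P = {5,7}:  v_{5} + v_{7} = 3·v_{4}  ⇒ sig = [2:3]

Signatures (|P|; sorted positive RHS coefficients), sorted:
    [2:]
    [2:]
    [2:]
    [2:1]
    [2:1]
    [2:1]
    [2:1]
    [2:1]
    [2:1]
    [2:1]
    [2:1]
    [2:1]
    [2:1]
    [2:1]
    [2:1]
    [2:2]
    [2:2]
    [2:2]
    [2:2]
    [2:3]


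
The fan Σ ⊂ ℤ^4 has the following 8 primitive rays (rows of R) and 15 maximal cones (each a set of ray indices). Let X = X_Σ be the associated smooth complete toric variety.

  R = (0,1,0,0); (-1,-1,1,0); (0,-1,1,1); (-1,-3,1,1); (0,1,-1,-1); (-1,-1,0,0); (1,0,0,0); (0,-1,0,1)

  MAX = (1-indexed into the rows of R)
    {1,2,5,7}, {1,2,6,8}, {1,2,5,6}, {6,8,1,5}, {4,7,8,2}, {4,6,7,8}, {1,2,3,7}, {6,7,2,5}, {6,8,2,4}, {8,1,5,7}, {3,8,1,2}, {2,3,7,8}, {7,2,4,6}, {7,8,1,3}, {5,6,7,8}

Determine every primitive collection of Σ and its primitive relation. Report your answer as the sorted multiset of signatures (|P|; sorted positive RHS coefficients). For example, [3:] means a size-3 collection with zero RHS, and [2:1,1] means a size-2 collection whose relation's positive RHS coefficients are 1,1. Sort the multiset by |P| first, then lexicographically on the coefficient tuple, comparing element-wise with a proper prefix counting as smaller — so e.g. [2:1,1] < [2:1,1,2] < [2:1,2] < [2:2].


Minimal non-faces — 9 found among 8 rays, 15 max cones:

  {3,5}:  v_{3} + v_{5} = 0  ⇒ sig = [2:]
  {1,4}:  v_{1} + v_{4} = v_{2} + v_{8}  ⇒ sig = [2:1,1]
  {3,6}:  v_{3} + v_{6} = v_{2} + v_{8}  ⇒ sig = [2:1,1]
  {4,5}:  v_{4} + v_{5} = 2·v_{6} + v_{7}  ⇒ sig = [2:1,2]
  {3,4}:  v_{3} + v_{4} = 2·v_{2} + v_{7} + 2·v_{8}  ⇒ sig = [2:1,2,2]
  {1,6,7}:  v_{1} + v_{6} + v_{7} = 0  ⇒ sig = [3:]
  {2,5,8}:  v_{2} + v_{5} + v_{8} = v_{6}  ⇒ sig = [3:1]
  {1,2,7,8}:  v_{1} + v_{2} + v_{7} + v_{8} = v_{3}  ⇒ sig = [4:1]
  {2,6,7,8}:  v_{2} + v_{6} + v_{7} + v_{8} = v_{4}  ⇒ sig = [4:1]

Hence PRS(X_Σ) =
[[2:], [2:1,1], [2:1,1], [2:1,2], [2:1,2,2], [3:], [3:1], [4:1], [4:1]]


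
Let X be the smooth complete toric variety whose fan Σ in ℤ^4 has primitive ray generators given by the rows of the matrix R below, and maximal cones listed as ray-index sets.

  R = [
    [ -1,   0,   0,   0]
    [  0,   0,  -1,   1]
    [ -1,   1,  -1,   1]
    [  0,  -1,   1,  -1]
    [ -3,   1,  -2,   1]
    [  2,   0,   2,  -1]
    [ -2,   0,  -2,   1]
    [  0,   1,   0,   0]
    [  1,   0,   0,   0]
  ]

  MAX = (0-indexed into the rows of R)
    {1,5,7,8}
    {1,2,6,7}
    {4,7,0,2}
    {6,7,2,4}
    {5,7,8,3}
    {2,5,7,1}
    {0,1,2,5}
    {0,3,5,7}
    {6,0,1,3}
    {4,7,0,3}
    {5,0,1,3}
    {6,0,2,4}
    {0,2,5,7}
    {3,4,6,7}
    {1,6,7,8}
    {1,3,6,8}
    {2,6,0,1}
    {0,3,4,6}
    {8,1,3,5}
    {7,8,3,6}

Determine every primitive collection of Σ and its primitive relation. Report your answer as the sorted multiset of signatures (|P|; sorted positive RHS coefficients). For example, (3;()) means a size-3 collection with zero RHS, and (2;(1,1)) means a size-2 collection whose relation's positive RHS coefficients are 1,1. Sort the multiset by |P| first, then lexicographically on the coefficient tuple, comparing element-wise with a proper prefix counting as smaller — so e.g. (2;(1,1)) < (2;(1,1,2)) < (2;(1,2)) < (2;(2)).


10 minimal non-faces of Δ(Σ) (on 9 rays):

  P={0,8}:  v_{0} + v_{8} = 0 ; sig = (2;())
  P={5,6}:  v_{5} + v_{6} = 0 ; sig = (2;())
  P={2,3}:  v_{2} + v_{3} = v_{0} ; sig = (2;(1))
  P={1,4}:  v_{1} + v_{4} = v_{2} + v_{6} ; sig = (2;(1,1))
  P={2,8}:  v_{2} + v_{8} = v_{1} + v_{7} ; sig = (2;(1,1))
  P={4,5}:  v_{4} + v_{5} = v_{0} + v_{7} ; sig = (2;(1,1))
  P={4,8}:  v_{4} + v_{8} = v_{6} + v_{7} ; sig = (2;(1,1))
  P={1,3,7}:  v_{1} + v_{3} + v_{7} = 0 ; sig = (3;())
  P={0,1,7}:  v_{0} + v_{1} + v_{7} = v_{2} ; sig = (3;(1))
  P={0,6,7}:  v_{0} + v_{6} + v_{7} = v_{4} ; sig = (3;(1))

Signatures (|P|; sorted positive RHS coefficients), sorted:
    (2;())
    (2;())
    (2;(1))
    (2;(1,1))
    (2;(1,1))
    (2;(1,1))
    (2;(1,1))
    (3;())
    (3;(1))
    (3;(1))


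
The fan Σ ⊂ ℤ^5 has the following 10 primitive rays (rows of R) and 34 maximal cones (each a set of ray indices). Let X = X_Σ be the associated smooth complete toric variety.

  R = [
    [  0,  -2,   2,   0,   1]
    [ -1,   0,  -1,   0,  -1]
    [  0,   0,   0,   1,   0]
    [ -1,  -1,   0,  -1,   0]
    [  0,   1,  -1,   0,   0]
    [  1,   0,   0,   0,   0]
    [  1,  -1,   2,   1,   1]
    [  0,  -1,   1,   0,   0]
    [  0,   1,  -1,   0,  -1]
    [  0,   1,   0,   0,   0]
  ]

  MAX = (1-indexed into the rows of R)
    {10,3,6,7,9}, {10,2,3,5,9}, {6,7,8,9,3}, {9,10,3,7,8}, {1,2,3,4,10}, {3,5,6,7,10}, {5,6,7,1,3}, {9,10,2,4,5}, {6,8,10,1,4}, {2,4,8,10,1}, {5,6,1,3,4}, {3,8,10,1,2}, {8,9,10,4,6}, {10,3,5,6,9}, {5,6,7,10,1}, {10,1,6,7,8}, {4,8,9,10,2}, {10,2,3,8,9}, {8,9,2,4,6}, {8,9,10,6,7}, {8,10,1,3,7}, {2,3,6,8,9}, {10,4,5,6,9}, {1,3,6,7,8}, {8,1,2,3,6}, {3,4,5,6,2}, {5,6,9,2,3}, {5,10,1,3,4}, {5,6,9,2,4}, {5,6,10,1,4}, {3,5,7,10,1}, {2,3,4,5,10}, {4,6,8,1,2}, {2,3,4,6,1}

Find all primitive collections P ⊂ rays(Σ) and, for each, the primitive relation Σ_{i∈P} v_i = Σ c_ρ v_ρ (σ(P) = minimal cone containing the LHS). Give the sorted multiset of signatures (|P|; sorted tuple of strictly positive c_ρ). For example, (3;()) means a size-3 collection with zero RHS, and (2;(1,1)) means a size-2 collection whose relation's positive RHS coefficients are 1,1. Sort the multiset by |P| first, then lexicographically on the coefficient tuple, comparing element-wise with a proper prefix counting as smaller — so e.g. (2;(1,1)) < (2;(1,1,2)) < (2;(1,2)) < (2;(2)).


The 12 primitive collections of Σ (r=10, n=5):

  P={5,8}:  v_{5} + v_{8} = 0  ⟹  sig = (2;())
  P={1,9}:  v_{1} + v_{9} = v_{8}  ⟹  sig = (2;(1))
  P={4,7}:  v_{4} + v_{7} = v_{1}  ⟹  sig = (2;(1))
  P={2,7}:  v_{2} + v_{7} = v_{3} + v_{8}  ⟹  sig = (2;(1,1))
  P={2,6,10}:  v_{2} + v_{6} + v_{10} = v_{9}  ⟹  sig = (3;(1))
  P={3,4,9}:  v_{3} + v_{4} + v_{9} = v_{2}  ⟹  sig = (3;(1))
  P={1,2,5}:  v_{1} + v_{2} + v_{5} = v_{3} + v_{4}  ⟹  sig = (3;(1,1))
  P={3,4,8}:  v_{3} + v_{4} + v_{8} = v_{1} + v_{2}  ⟹  sig = (3;(1,1))
  P={5,7,9}:  v_{5} + v_{7} + v_{9} = v_{3} + v_{6} + v_{10}  ⟹  sig = (3;(1,1,1))
  P={3,4,6,10}:  v_{3} + v_{4} + v_{6} + v_{10} = 0  ⟹  sig = (4;())
  P={1,3,6,10}:  v_{1} + v_{3} + v_{6} + v_{10} = v_{7}  ⟹  sig = (4;(1))
  P={3,6,8,10}:  v_{3} + v_{6} + v_{8} + v_{10} = v_{7} + v_{9}  ⟹  sig = (4;(1,1))

Sorted signature multiset PRS(X):
    (2;())
    (2;(1))
    (2;(1))
    (2;(1,1))
    (3;(1))
    (3;(1))
    (3;(1,1))
    (3;(1,1))
    (3;(1,1,1))
    (4;())
    (4;(1))
    (4;(1,1))


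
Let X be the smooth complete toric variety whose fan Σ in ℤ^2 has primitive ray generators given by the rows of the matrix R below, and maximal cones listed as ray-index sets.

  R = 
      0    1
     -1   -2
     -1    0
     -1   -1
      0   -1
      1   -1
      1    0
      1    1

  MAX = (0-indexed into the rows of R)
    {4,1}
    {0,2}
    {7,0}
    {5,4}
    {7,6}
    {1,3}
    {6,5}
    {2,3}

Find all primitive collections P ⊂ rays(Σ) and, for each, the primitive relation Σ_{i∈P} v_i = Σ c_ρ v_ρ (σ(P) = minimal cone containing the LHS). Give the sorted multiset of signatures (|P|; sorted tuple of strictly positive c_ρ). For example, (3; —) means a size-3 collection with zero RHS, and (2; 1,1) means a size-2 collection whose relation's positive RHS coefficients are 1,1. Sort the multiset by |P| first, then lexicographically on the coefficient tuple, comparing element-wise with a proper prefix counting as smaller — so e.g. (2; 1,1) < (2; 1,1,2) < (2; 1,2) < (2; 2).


Minimal non-faces — 20 found among 8 rays, 8 max cones:

  P={0,4}:  v_{0} + v_{4} = 0 ; sig = (2; —)
  P={2,6}:  v_{2} + v_{6} = 0 ; sig = (2; —)
  P={3,7}:  v_{3} + v_{7} = 0 ; sig = (2; —)
  P={0,1}:  v_{0} + v_{1} = v_{3} ; sig = (2; 1)
  P={0,3}:  v_{0} + v_{3} = v_{2} ; sig = (2; 1)
  P={0,5}:  v_{0} + v_{5} = v_{6} ; sig = (2; 1)
  P={0,6}:  v_{0} + v_{6} = v_{7} ; sig = (2; 1)
  P={1,7}:  v_{1} + v_{7} = v_{4} ; sig = (2; 1)
  P={2,4}:  v_{2} + v_{4} = v_{3} ; sig = (2; 1)
  P={2,5}:  v_{2} + v_{5} = v_{4} ; sig = (2; 1)
  P={2,7}:  v_{2} + v_{7} = v_{0} ; sig = (2; 1)
  P={3,4}:  v_{3} + v_{4} = v_{1} ; sig = (2; 1)
  P={3,6}:  v_{3} + v_{6} = v_{4} ; sig = (2; 1)
  P={4,6}:  v_{4} + v_{6} = v_{5} ; sig = (2; 1)
  P={4,7}:  v_{4} + v_{7} = v_{6} ; sig = (2; 1)
  P={1,2}:  v_{1} + v_{2} = 2·v_{3} ; sig = (2; 2)
  P={1,6}:  v_{1} + v_{6} = 2·v_{4} ; sig = (2; 2)
  P={3,5}:  v_{3} + v_{5} = 2·v_{4} ; sig = (2; 2)
  P={5,7}:  v_{5} + v_{7} = 2·v_{6} ; sig = (2; 2)
  P={1,5}:  v_{1} + v_{5} = 3·v_{4} ; sig = (2; 3)

Signatures (|P|; sorted positive RHS coefficients), sorted:
{ (2; —) ×3,  (2; 1) ×12,  (2; 2) ×4,  (2; 3) }


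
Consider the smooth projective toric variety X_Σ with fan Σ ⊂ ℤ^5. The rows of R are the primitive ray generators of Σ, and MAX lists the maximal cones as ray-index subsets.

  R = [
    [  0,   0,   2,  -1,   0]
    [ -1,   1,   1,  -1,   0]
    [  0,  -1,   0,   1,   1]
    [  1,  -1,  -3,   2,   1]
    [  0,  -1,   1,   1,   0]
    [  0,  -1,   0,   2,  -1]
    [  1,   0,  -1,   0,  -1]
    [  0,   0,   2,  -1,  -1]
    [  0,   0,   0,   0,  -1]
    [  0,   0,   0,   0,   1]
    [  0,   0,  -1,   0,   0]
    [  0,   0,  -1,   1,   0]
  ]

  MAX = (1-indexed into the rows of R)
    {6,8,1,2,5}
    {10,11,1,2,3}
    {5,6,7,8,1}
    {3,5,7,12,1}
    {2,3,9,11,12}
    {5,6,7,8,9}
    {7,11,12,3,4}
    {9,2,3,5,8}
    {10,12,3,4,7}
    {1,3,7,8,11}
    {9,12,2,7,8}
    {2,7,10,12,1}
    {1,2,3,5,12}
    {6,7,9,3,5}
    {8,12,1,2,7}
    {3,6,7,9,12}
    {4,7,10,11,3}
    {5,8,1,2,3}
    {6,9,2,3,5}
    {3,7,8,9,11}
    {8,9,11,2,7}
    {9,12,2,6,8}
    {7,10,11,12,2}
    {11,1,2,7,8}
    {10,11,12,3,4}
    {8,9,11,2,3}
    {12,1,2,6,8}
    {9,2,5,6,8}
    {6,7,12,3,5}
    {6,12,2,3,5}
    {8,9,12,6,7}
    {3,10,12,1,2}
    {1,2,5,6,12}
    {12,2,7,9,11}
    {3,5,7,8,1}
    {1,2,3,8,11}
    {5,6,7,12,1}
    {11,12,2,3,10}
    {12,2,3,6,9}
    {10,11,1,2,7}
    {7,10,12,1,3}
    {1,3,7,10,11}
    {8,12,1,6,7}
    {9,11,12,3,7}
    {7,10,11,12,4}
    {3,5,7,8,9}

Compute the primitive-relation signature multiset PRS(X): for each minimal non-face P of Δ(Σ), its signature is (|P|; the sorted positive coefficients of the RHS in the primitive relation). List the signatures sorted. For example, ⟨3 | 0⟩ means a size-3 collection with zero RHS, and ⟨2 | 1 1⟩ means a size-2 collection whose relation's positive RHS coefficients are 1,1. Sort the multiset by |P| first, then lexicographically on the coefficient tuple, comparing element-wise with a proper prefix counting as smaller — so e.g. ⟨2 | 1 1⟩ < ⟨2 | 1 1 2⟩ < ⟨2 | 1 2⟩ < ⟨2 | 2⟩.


24 collections generate NE(X_Σ); each relation:

  P = {9,10}:  v_{9} + v_{10} = 0  →  sig = ⟨2 | 0⟩
  P = {1,9}:  v_{1} + v_{9} = v_{8}  →  sig = ⟨2 | 1⟩
  P = {8,10}:  v_{8} + v_{10} = v_{1}  →  sig = ⟨2 | 1⟩
  P = {4,8}:  v_{4} + v_{8} = v_{3} + v_{7}  →  sig = ⟨2 | 1 1⟩
  P = {5,11}:  v_{5} + v_{11} = v_{3} + v_{9}  →  sig = ⟨2 | 1 1⟩
  P = {6,10}:  v_{6} + v_{10} = v_{5} + v_{12}  →  sig = ⟨2 | 1 1⟩
  P = {1,4}:  v_{1} + v_{4} = v_{3} + v_{7} + v_{10}  →  sig = ⟨2 | 1 1 1⟩
  P = {2,4}:  v_{2} + v_{4} = v_{10} + v_{11} + v_{12}  →  sig = ⟨2 | 1 1 1⟩
  P = {5,10}:  v_{5} + v_{10} = v_{1} + v_{3} + v_{12}  →  sig = ⟨2 | 1 1 1⟩
  P = {4,9}:  v_{4} + v_{9} = v_{3} + v_{7} + v_{11} + v_{12}  →  sig = ⟨2 | 1 1 1 1⟩
  P = {4,5}:  v_{4} + v_{5} = 2·v_{3} + v_{7} + v_{12}  →  sig = ⟨2 | 1 1 2⟩
  P = {6,11}:  v_{6} + v_{11} = v_{3} + 2·v_{9} + v_{12}  →  sig = ⟨2 | 1 1 2⟩
  P = {4,6}:  v_{4} + v_{6} = 2·v_{3} + v_{7} + v_{9} + 2·v_{12}  →  sig = ⟨2 | 1 1 2 2⟩
  P = {1,11,12}:  v_{1} + v_{11} + v_{12} = 0  →  sig = ⟨3 | 0⟩
  P = {2,3,7}:  v_{2} + v_{3} + v_{7} = 0  →  sig = ⟨3 | 0⟩
  P = {3,8,12}:  v_{3} + v_{8} + v_{12} = v_{5}  →  sig = ⟨3 | 1⟩
  P = {5,9,12}:  v_{5} + v_{9} + v_{12} = v_{6}  →  sig = ⟨3 | 1⟩
  P = {8,11,12}:  v_{8} + v_{11} + v_{12} = v_{9}  →  sig = ⟨3 | 1⟩
  P = {2,5,7}:  v_{2} + v_{5} + v_{7} = v_{8} + v_{12}  →  sig = ⟨3 | 1 1⟩
  P = {5,8,12}:  v_{5} + v_{8} + v_{12} = v_{1} + v_{6}  →  sig = ⟨3 | 1 1⟩
  P = {2,6,7}:  v_{2} + v_{6} + v_{7} = v_{8} + v_{9} + 2·v_{12}  →  sig = ⟨3 | 1 1 2⟩
  P = {3,6,8}:  v_{3} + v_{6} + v_{8} = 2·v_{5} + v_{9}  →  sig = ⟨3 | 1 2⟩
  P = {1,3,6}:  v_{1} + v_{3} + v_{6} = 2·v_{5}  →  sig = ⟨3 | 2⟩
  P = {3,7,10,11,12}:  v_{3} + v_{7} + v_{10} + v_{11} + v_{12} = v_{4}  →  sig = ⟨5 | 1⟩

Sorted signature multiset PRS(X):
{ ⟨2 | 0⟩,  ⟨2 | 1⟩ ×2,  ⟨2 | 1 1⟩ ×3,  ⟨2 | 1 1 1⟩ ×3,  ⟨2 | 1 1 1 1⟩,  ⟨2 | 1 1 2⟩ ×2,  ⟨2 | 1 1 2 2⟩,  ⟨3 | 0⟩ ×2,  ⟨3 | 1⟩ ×3,  ⟨3 | 1 1⟩ ×2,  ⟨3 | 1 1 2⟩,  ⟨3 | 1 2⟩,  ⟨3 | 2⟩,  ⟨5 | 1⟩ }
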